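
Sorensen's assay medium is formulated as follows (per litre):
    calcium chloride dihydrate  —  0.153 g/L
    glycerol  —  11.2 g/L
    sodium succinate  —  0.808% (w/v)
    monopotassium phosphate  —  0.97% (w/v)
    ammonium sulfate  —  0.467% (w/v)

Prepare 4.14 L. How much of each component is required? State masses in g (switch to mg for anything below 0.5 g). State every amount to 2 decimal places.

Working volume: 4.14 L.
calcium chloride dihydrate: 0.153 g/L × 4.14 L = 0.63 g
glycerol: 11.2 g/L × 4.14 L = 46.37 g
sodium succinate: 0.808 g per 100 mL × 4140 mL ÷ 100 = 33.45 g
monopotassium phosphate: 0.97 g per 100 mL × 4140 mL ÷ 100 = 40.16 g
ammonium sulfate: 0.467 g per 100 mL × 4140 mL ÷ 100 = 19.33 g

calcium chloride dihydrate 0.63 g; glycerol 46.37 g; sodium succinate 33.45 g; monopotassium phosphate 40.16 g; ammonium sulfate 19.33 g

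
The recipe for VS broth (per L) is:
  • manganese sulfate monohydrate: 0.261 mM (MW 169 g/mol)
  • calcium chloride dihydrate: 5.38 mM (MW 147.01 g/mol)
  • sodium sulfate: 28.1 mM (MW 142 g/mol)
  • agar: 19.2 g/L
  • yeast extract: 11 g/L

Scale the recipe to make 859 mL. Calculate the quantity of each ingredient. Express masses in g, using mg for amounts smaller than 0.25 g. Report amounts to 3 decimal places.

Scale factor relative to 1 L: 0.859.
manganese sulfate monohydrate: 0.261 mmol/L × 169 mg/mmol × 0.859 L = 37.890 mg
calcium chloride dihydrate: 5.38 mmol/L × 147.01 g/mol × 0.859 L ÷ 1000 = 0.679 g
sodium sulfate: 28.1 mmol/L × 142 g/mol × 0.859 L ÷ 1000 = 3.428 g
agar: 19.2 g/L × 0.859 L = 16.493 g
yeast extract: 11 g/L × 0.859 L = 9.449 g

manganese sulfate monohydrate 37.890 mg; calcium chloride dihydrate 0.679 g; sodium sulfate 3.428 g; agar 16.493 g; yeast extract 9.449 g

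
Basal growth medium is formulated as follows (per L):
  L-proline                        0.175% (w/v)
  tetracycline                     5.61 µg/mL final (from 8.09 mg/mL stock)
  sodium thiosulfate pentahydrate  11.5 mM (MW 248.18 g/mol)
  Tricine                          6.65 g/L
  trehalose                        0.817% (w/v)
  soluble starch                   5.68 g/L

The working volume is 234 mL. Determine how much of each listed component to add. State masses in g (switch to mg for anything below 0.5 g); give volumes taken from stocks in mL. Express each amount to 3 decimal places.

Scale factor relative to 1 L: 0.234.
L-proline: 0.175 g per 100 mL × 234 mL ÷ 100 = 0.4095 g = 409.500 mg
tetracycline: C1V1 = C2V2 → 5.61 µg/mL × 234 mL ÷ 8090 µg/mL = 0.162 mL
sodium thiosulfate pentahydrate: 11.5 mmol/L × 248.18 g/mol × 0.234 L ÷ 1000 = 0.668 g
Tricine: 6.65 g/L × 0.234 L = 1.556 g
trehalose: 0.817% w/v = 8.17 g/L → 8.17 × 0.234 L = 1.912 g
soluble starch: 5.68 g/L × 0.234 L = 1.329 g

L-proline 409.500 mg; tetracycline 0.162 mL; sodium thiosulfate pentahydrate 0.668 g; Tricine 1.556 g; trehalose 1.912 g; soluble starch 1.329 g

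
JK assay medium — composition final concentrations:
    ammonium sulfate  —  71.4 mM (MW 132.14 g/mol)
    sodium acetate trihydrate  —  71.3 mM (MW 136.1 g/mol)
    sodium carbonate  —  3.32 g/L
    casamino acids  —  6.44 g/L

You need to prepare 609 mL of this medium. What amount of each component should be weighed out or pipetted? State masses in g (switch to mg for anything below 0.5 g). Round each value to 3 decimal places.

ammonium sulfate 5.746 g; sodium acetate trihydrate 5.910 g; sodium carbonate 2.022 g; casamino acids 3.922 g

Working volume: 609 mL = 0.609 L.
ammonium sulfate: 71.4 mmol/L × 132.14 g/mol × 0.609 L ÷ 1000 = 5.746 g
sodium acetate trihydrate: 71.3 mmol/L × 136.1 g/mol × 0.609 L ÷ 1000 = 5.910 g
sodium carbonate: 3.32 g/L × 0.609 L = 2.022 g
casamino acids: 6.44 g/L × 0.609 L = 3.922 g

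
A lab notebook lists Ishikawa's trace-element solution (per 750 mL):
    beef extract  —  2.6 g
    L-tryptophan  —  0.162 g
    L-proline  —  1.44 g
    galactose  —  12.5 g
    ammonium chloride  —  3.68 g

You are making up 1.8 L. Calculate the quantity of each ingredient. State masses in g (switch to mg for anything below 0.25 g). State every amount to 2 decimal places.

Scale factor = 1800 mL / 750 mL = 2.4.
beef extract: 2.6 g × (1800 mL / 750 mL) = 6.24 g
L-tryptophan: 0.162 g × (1800 mL / 750 mL) = 0.39 g
L-proline: 1.44 g × (1800 mL / 750 mL) = 3.46 g
galactose: 12.5 g × (1800 mL / 750 mL) = 30.00 g
ammonium chloride: 3.68 g × (1800 mL / 750 mL) = 8.83 g

beef extract 6.24 g; L-tryptophan 0.39 g; L-proline 3.46 g; galactose 30.00 g; ammonium chloride 8.83 g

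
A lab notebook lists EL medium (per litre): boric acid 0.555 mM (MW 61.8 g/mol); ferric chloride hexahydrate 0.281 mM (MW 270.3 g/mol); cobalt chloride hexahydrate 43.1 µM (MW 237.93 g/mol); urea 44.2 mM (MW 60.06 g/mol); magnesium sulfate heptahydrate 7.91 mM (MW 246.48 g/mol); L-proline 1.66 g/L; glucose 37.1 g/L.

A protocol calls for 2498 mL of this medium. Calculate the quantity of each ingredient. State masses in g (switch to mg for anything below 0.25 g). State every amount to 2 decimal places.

Target volume = 2498 mL = 2.498 L.
boric acid: 0.555 mmol/L × 61.8 mg/mmol × 2.498 L = 85.68 mg
ferric chloride hexahydrate: 0.281 mmol/L × 270.3 mg/mmol × 2.498 L = 189.73 mg
cobalt chloride hexahydrate: 43.1 µmol/L × 237.93 g/mol × 2.498 L ÷ 1000 = 25.62 mg
urea: 44.2 mmol/L × 60.06 g/mol × 2.498 L ÷ 1000 = 6.63 g
magnesium sulfate heptahydrate: 7.91 mmol/L × 246.48 g/mol × 2.498 L ÷ 1000 = 4.87 g
L-proline: 1.66 g/L × 2.498 L = 4.15 g
glucose: 37.1 g/L × 2.498 L = 92.68 g

boric acid 85.68 mg; ferric chloride hexahydrate 189.73 mg; cobalt chloride hexahydrate 25.62 mg; urea 6.63 g; magnesium sulfate heptahydrate 4.87 g; L-proline 4.15 g; glucose 92.68 g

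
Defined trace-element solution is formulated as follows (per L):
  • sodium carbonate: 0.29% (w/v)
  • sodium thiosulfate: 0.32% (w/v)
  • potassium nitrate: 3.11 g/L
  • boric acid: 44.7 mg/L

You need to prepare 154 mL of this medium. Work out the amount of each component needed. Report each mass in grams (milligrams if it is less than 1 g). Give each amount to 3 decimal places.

Target volume = 154 mL = 0.154 L.
sodium carbonate: 0.29 g per 100 mL × 154 mL ÷ 100 = 0.4466 g = 446.600 mg
sodium thiosulfate: 0.32 g per 100 mL × 154 mL ÷ 100 = 0.4928 g = 492.800 mg
potassium nitrate: 3.11 g/L × 0.154 L = 0.47894 g = 478.940 mg
boric acid: 44.7 mg/L × 0.154 L = 6.884 mg

sodium carbonate 446.600 mg; sodium thiosulfate 492.800 mg; potassium nitrate 478.940 mg; boric acid 6.884 mg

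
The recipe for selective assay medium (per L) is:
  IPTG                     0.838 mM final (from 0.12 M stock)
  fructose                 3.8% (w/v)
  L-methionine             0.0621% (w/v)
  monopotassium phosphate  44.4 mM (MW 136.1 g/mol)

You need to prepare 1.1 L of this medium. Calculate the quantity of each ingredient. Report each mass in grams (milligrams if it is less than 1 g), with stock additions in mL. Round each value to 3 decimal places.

Working volume: 1.1 L.
IPTG: V = C2·V2/C1 = 0.838 mM × 1100 mL ÷ 120 mM = 7.682 mL
fructose: 3.8 g per 100 mL × 1100 mL ÷ 100 = 41.800 g
L-methionine: 0.0621 g per 100 mL × 1100 mL ÷ 100 = 0.6831 g = 683.100 mg
monopotassium phosphate: 44.4 mmol/L × 136.1 g/mol × 1.1 L ÷ 1000 = 6.647 g

IPTG 7.682 mL; fructose 41.800 g; L-methionine 683.100 mg; monopotassium phosphate 6.647 g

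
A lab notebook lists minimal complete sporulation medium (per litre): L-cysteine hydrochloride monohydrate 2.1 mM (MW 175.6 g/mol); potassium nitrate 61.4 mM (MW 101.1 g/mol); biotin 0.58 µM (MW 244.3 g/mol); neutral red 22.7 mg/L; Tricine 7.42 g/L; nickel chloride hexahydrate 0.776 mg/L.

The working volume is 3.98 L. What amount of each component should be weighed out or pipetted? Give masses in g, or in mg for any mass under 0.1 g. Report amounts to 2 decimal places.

Scale factor relative to 1 L: 3.98.
L-cysteine hydrochloride monohydrate: 2.1 mmol/L × 175.6 g/mol × 3.98 L ÷ 1000 = 1.47 g
potassium nitrate: 61.4 mmol/L × 101.1 g/mol × 3.98 L ÷ 1000 = 24.71 g
biotin: 0.58 µmol/L × 244.3 g/mol × 3.98 L ÷ 1000 = 0.56 mg
neutral red: 22.7 mg/L × 3.98 L = 90.35 mg
Tricine: 7.42 g/L × 3.98 L = 29.53 g
nickel chloride hexahydrate: 0.776 mg/L × 3.98 L = 3.09 mg

L-cysteine hydrochloride monohydrate 1.47 g; potassium nitrate 24.71 g; biotin 0.56 mg; neutral red 90.35 mg; Tricine 29.53 g; nickel chloride hexahydrate 3.09 mg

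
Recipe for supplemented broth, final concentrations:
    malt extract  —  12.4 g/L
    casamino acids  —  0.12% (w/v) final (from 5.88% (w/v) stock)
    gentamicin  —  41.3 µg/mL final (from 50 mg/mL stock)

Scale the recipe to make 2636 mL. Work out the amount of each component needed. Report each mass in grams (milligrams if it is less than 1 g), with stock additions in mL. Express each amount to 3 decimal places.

Target volume = 2636 mL = 2.636 L.
malt extract: 12.4 g/L × 2.636 L = 32.686 g
casamino acids: C1V1 = C2V2 → 0.12% ÷ 5.88% × 2636 mL = 53.796 mL
gentamicin: V = C2·V2/C1 = 41.3 µg/mL × 2636 mL ÷ 50000 µg/mL = 2.177 mL

malt extract 32.686 g; casamino acids 53.796 mL; gentamicin 2.177 mL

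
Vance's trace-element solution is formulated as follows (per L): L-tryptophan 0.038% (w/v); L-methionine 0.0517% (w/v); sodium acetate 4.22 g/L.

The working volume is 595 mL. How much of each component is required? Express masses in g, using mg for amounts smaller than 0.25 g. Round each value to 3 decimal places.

L-tryptophan 226.100 mg; L-methionine 0.308 g; sodium acetate 2.511 g

Working volume: 595 mL = 0.595 L.
L-tryptophan: 0.038% w/v = 0.38 g/L → 0.38 × 0.595 L = 0.2261 g = 226.100 mg
L-methionine: 0.0517 g per 100 mL × 595 mL ÷ 100 = 0.308 g
sodium acetate: 4.22 g/L × 0.595 L = 2.511 g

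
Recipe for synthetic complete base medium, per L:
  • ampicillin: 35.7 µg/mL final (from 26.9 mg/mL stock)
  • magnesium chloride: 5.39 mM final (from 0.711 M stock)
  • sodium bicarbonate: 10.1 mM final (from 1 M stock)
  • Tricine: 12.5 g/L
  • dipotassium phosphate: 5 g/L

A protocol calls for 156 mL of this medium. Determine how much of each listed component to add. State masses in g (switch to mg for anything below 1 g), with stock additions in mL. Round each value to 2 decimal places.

Scale factor relative to 1 L: 0.156.
ampicillin: V = C2·V2/C1 = 35.7 µg/mL × 156 mL ÷ 26900 µg/mL = 0.21 mL
magnesium chloride: V = C2·V2/C1 = 5.39 mM × 156 mL ÷ 711 mM = 1.18 mL
sodium bicarbonate: C1V1 = C2V2 → 10.1 mM × 156 mL ÷ 1000 mM = 1.58 mL
Tricine: 12.5 g/L × 0.156 L = 1.95 g
dipotassium phosphate: 5 g/L × 0.156 L = 0.78 g = 780.00 mg

ampicillin 0.21 mL; magnesium chloride 1.18 mL; sodium bicarbonate 1.58 mL; Tricine 1.95 g; dipotassium phosphate 780.00 mg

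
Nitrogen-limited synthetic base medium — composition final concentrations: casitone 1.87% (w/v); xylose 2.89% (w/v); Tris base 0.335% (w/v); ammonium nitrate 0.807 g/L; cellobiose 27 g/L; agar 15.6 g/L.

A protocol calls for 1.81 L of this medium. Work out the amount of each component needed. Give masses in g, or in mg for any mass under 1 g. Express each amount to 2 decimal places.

casitone 33.85 g; xylose 52.31 g; Tris base 6.06 g; ammonium nitrate 1.46 g; cellobiose 48.87 g; agar 28.24 g

Working volume: 1.81 L.
casitone: 1.87% w/v = 18.7 g/L → 18.7 × 1.81 L = 33.85 g
xylose: 2.89% w/v = 28.9 g/L → 28.9 × 1.81 L = 52.31 g
Tris base: 0.335% w/v = 3.35 g/L → 3.35 × 1.81 L = 6.06 g
ammonium nitrate: 0.807 g/L × 1.81 L = 1.46 g
cellobiose: 27 g/L × 1.81 L = 48.87 g
agar: 15.6 g/L × 1.81 L = 28.24 g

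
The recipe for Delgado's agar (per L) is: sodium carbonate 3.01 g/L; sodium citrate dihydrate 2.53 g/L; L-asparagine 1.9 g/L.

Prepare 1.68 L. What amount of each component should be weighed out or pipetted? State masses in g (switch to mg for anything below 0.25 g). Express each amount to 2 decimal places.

sodium carbonate 5.06 g; sodium citrate dihydrate 4.25 g; L-asparagine 3.19 g

Scale factor relative to 1 L: 1.68.
sodium carbonate: 3.01 g/L × 1.68 L = 5.06 g
sodium citrate dihydrate: 2.53 g/L × 1.68 L = 4.25 g
L-asparagine: 1.9 g/L × 1.68 L = 3.19 g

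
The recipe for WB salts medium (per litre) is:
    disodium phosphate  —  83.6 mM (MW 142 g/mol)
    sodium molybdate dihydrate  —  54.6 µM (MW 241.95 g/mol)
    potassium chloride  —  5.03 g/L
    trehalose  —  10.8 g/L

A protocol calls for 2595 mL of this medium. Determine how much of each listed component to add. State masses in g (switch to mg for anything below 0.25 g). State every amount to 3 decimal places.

Working volume: 2595 mL = 2.595 L.
disodium phosphate: 83.6 mmol/L × 142 g/mol × 2.595 L ÷ 1000 = 30.806 g
sodium molybdate dihydrate: 54.6 µmol/L × 241.95 g/mol × 2.595 L ÷ 1000 = 34.281 mg
potassium chloride: 5.03 g/L × 2.595 L = 13.053 g
trehalose: 10.8 g/L × 2.595 L = 28.026 g

disodium phosphate 30.806 g; sodium molybdate dihydrate 34.281 mg; potassium chloride 13.053 g; trehalose 28.026 g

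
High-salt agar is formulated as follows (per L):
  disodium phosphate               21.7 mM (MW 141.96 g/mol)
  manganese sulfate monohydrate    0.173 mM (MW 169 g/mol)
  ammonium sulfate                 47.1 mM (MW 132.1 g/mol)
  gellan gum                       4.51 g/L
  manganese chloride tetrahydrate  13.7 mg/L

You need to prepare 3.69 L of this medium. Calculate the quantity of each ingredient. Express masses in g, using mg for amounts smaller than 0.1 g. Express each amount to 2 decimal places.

Working volume: 3.69 L.
disodium phosphate: 21.7 mmol/L × 141.96 g/mol × 3.69 L ÷ 1000 = 11.37 g
manganese sulfate monohydrate: 0.173 mmol/L × 169 g/mol × 3.69 L ÷ 1000 = 0.11 g
ammonium sulfate: 47.1 mmol/L × 132.1 g/mol × 3.69 L ÷ 1000 = 22.96 g
gellan gum: 4.51 g/L × 3.69 L = 16.64 g
manganese chloride tetrahydrate: 13.7 mg/L × 3.69 L = 50.55 mg

disodium phosphate 11.37 g; manganese sulfate monohydrate 0.11 g; ammonium sulfate 22.96 g; gellan gum 16.64 g; manganese chloride tetrahydrate 50.55 mg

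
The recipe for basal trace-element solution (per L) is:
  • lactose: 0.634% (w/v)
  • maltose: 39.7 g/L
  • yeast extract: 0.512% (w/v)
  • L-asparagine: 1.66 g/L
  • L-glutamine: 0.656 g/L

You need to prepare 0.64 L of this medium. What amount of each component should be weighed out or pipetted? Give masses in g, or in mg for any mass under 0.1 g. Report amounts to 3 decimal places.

lactose 4.058 g; maltose 25.408 g; yeast extract 3.277 g; L-asparagine 1.062 g; L-glutamine 0.420 g

Scale factor relative to 1 L: 0.64.
lactose: 0.634% w/v = 6.34 g/L → 6.34 × 0.64 L = 4.058 g
maltose: 39.7 g/L × 0.64 L = 25.408 g
yeast extract: 0.512 g per 100 mL × 640 mL ÷ 100 = 3.277 g
L-asparagine: 1.66 g/L × 0.64 L = 1.062 g
L-glutamine: 0.656 g/L × 0.64 L = 0.420 g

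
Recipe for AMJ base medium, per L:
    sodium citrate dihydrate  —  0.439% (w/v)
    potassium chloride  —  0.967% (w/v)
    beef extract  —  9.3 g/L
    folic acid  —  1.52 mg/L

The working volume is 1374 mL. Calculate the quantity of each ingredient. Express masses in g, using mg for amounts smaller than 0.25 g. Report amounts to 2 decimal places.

Scale factor relative to 1 L: 1.374.
sodium citrate dihydrate: 0.439% w/v = 4.39 g/L → 4.39 × 1.374 L = 6.03 g
potassium chloride: 0.967 g per 100 mL × 1374 mL ÷ 100 = 13.29 g
beef extract: 9.3 g/L × 1.374 L = 12.78 g
folic acid: 1.52 mg/L × 1.374 L = 2.09 mg

sodium citrate dihydrate 6.03 g; potassium chloride 13.29 g; beef extract 12.78 g; folic acid 2.09 mg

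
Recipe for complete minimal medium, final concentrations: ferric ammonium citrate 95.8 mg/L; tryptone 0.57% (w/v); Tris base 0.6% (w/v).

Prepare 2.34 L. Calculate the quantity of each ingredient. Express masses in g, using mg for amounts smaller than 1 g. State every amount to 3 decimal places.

ferric ammonium citrate 224.172 mg; tryptone 13.338 g; Tris base 14.040 g

Scale factor relative to 1 L: 2.34.
ferric ammonium citrate: 95.8 mg/L × 2.34 L = 224.172 mg
tryptone: 0.57% w/v = 5.7 g/L → 5.7 × 2.34 L = 13.338 g
Tris base: 0.6% w/v = 6 g/L → 6 × 2.34 L = 14.040 g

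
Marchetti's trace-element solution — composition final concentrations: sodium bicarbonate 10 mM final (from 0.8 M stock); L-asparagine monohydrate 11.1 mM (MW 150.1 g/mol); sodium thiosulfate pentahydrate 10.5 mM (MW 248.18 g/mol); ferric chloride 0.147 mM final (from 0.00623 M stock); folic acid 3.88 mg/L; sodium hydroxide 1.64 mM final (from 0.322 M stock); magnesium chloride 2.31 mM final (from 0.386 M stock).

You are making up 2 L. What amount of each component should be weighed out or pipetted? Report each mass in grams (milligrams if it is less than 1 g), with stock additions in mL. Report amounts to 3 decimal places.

sodium bicarbonate 25.000 mL; L-asparagine monohydrate 3.332 g; sodium thiosulfate pentahydrate 5.212 g; ferric chloride 47.191 mL; folic acid 7.760 mg; sodium hydroxide 10.186 mL; magnesium chloride 11.969 mL

Working volume: 2 L.
sodium bicarbonate: V = C2·V2/C1 = 10 mM × 2000 mL ÷ 800 mM = 25.000 mL
L-asparagine monohydrate: 11.1 mmol/L × 150.1 g/mol × 2 L ÷ 1000 = 3.332 g
sodium thiosulfate pentahydrate: 10.5 mmol/L × 248.18 g/mol × 2 L ÷ 1000 = 5.212 g
ferric chloride: dilute stock: 0.147 mM × 2000 mL ÷ 6.23 mM = 47.191 mL
folic acid: 3.88 mg/L × 2 L = 7.760 mg
sodium hydroxide: dilute stock: 1.64 mM × 2000 mL ÷ 322 mM = 10.186 mL
magnesium chloride: C1V1 = C2V2 → 2.31 mM × 2000 mL ÷ 386 mM = 11.969 mL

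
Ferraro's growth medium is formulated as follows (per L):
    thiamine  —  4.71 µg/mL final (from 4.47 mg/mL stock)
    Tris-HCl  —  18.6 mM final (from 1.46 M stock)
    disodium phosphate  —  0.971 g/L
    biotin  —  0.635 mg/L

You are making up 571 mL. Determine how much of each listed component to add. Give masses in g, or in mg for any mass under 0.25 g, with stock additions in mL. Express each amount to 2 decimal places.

thiamine 0.60 mL; Tris-HCl 7.27 mL; disodium phosphate 0.55 g; biotin 0.36 mg

Working volume: 571 mL = 0.571 L.
thiamine: V = C2·V2/C1 = 4.71 µg/mL × 571 mL ÷ 4470 µg/mL = 0.60 mL
Tris-HCl: C1V1 = C2V2 → 18.6 mM × 571 mL ÷ 1460 mM = 7.27 mL
disodium phosphate: 0.971 g/L × 0.571 L = 0.55 g
biotin: 0.635 mg/L × 0.571 L = 0.36 mg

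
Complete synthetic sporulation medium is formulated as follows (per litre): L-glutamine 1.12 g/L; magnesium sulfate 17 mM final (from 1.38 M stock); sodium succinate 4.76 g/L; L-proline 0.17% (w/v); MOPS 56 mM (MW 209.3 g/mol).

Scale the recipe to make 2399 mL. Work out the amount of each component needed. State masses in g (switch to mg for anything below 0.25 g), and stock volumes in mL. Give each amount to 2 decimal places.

L-glutamine 2.69 g; magnesium sulfate 29.55 mL; sodium succinate 11.42 g; L-proline 4.08 g; MOPS 28.12 g

Target volume = 2399 mL = 2.399 L.
L-glutamine: 1.12 g/L × 2.399 L = 2.69 g
magnesium sulfate: C1V1 = C2V2 → 17 mM × 2399 mL ÷ 1380 mM = 29.55 mL
sodium succinate: 4.76 g/L × 2.399 L = 11.42 g
L-proline: 0.17 g per 100 mL × 2399 mL ÷ 100 = 4.08 g
MOPS: 56 mmol/L × 209.3 g/mol × 2.399 L ÷ 1000 = 28.12 g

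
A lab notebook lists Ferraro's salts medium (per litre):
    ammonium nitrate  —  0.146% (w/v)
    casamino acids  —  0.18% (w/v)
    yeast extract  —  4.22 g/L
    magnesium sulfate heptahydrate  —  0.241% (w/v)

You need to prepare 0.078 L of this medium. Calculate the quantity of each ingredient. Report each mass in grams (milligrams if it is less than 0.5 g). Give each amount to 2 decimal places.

Scale factor relative to 1 L: 0.078.
ammonium nitrate: 0.146% w/v = 1.46 g/L → 1.46 × 0.078 L = 0.11388 g = 113.88 mg
casamino acids: 0.18 g per 100 mL × 78 mL ÷ 100 = 0.1404 g = 140.40 mg
yeast extract: 4.22 g/L × 0.078 L = 0.32916 g = 329.16 mg
magnesium sulfate heptahydrate: 0.241% w/v = 2.41 g/L → 2.41 × 0.078 L = 0.18798 g = 187.98 mg

ammonium nitrate 113.88 mg; casamino acids 140.40 mg; yeast extract 329.16 mg; magnesium sulfate heptahydrate 187.98 mg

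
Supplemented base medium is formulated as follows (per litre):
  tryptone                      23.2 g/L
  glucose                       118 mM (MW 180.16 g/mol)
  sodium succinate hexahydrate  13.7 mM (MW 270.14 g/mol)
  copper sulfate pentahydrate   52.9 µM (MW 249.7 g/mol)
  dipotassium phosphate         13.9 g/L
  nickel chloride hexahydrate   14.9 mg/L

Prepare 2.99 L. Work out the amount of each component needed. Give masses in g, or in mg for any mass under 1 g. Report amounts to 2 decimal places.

tryptone 69.37 g; glucose 63.56 g; sodium succinate hexahydrate 11.07 g; copper sulfate pentahydrate 39.50 mg; dipotassium phosphate 41.56 g; nickel chloride hexahydrate 44.55 mg

Scale factor relative to 1 L: 2.99.
tryptone: 23.2 g/L × 2.99 L = 69.37 g
glucose: 118 mmol/L × 180.16 g/mol × 2.99 L ÷ 1000 = 63.56 g
sodium succinate hexahydrate: 13.7 mmol/L × 270.14 g/mol × 2.99 L ÷ 1000 = 11.07 g
copper sulfate pentahydrate: 52.9 µmol/L × 249.7 g/mol × 2.99 L ÷ 1000 = 39.50 mg
dipotassium phosphate: 13.9 g/L × 2.99 L = 41.56 g
nickel chloride hexahydrate: 14.9 mg/L × 2.99 L = 44.55 mg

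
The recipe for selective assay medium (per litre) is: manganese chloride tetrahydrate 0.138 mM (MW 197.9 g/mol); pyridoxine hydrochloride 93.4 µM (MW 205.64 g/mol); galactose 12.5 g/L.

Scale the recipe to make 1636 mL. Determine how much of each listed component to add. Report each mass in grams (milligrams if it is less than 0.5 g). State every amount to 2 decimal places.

Scale factor relative to 1 L: 1.636.
manganese chloride tetrahydrate: 0.138 mmol/L × 197.9 mg/mmol × 1.636 L = 44.68 mg
pyridoxine hydrochloride: 93.4 µmol/L × 205.64 g/mol × 1.636 L ÷ 1000 = 31.42 mg
galactose: 12.5 g/L × 1.636 L = 20.45 g

manganese chloride tetrahydrate 44.68 mg; pyridoxine hydrochloride 31.42 mg; galactose 20.45 g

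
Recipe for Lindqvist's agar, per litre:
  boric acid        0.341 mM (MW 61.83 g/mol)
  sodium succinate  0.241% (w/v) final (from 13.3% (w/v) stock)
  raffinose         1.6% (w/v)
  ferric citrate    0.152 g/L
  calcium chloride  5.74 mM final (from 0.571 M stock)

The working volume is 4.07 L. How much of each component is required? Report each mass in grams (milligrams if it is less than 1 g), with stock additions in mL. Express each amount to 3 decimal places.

Working volume: 4.07 L.
boric acid: 0.341 mmol/L × 61.83 mg/mmol × 4.07 L = 85.812 mg
sodium succinate: V = C2·V2/C1 = 0.241% ÷ 13.3% × 4070 mL = 73.750 mL
raffinose: 1.6 g per 100 mL × 4070 mL ÷ 100 = 65.120 g
ferric citrate: 0.152 g/L × 4.07 L = 0.61864 g = 618.640 mg
calcium chloride: dilute stock: 5.74 mM × 4070 mL ÷ 571 mM = 40.914 mL

boric acid 85.812 mg; sodium succinate 73.750 mL; raffinose 65.120 g; ferric citrate 618.640 mg; calcium chloride 40.914 mL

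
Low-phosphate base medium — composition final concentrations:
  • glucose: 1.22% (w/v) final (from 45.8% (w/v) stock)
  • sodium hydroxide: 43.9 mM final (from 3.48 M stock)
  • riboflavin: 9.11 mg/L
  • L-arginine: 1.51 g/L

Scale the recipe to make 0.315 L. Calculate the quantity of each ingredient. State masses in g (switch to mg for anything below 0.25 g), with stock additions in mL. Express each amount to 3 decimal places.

glucose 8.391 mL; sodium hydroxide 3.974 mL; riboflavin 2.870 mg; L-arginine 0.476 g

Scale factor relative to 1 L: 0.315.
glucose: dilute stock: 1.22% ÷ 45.8% × 315 mL = 8.391 mL
sodium hydroxide: V = C2·V2/C1 = 43.9 mM × 315 mL ÷ 3480 mM = 3.974 mL
riboflavin: 9.11 mg/L × 0.315 L = 2.870 mg
L-arginine: 1.51 g/L × 0.315 L = 0.476 g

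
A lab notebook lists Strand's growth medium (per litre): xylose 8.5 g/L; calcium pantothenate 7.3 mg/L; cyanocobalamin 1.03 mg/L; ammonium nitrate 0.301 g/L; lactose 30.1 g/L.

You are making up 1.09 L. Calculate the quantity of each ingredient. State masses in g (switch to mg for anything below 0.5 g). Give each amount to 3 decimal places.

Working volume: 1.09 L.
xylose: 8.5 g/L × 1.09 L = 9.265 g
calcium pantothenate: 7.3 mg/L × 1.09 L = 7.957 mg
cyanocobalamin: 1.03 mg/L × 1.09 L = 1.123 mg
ammonium nitrate: 0.301 g/L × 1.09 L = 0.32809 g = 328.090 mg
lactose: 30.1 g/L × 1.09 L = 32.809 g

xylose 9.265 g; calcium pantothenate 7.957 mg; cyanocobalamin 1.123 mg; ammonium nitrate 328.090 mg; lactose 32.809 g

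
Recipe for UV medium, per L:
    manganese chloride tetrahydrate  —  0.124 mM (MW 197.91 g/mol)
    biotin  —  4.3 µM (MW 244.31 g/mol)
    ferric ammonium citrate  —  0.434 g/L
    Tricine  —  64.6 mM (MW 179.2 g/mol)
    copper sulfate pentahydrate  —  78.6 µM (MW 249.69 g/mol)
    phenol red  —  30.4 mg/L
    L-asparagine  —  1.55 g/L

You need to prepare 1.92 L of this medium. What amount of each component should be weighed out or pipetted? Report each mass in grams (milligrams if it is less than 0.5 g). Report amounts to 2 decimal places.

manganese chloride tetrahydrate 47.12 mg; biotin 2.02 mg; ferric ammonium citrate 0.83 g; Tricine 22.23 g; copper sulfate pentahydrate 37.68 mg; phenol red 58.37 mg; L-asparagine 2.98 g

Working volume: 1.92 L.
manganese chloride tetrahydrate: 0.124 mmol/L × 197.91 mg/mmol × 1.92 L = 47.12 mg
biotin: 4.3 µmol/L × 244.31 g/mol × 1.92 L ÷ 1000 = 2.02 mg
ferric ammonium citrate: 0.434 g/L × 1.92 L = 0.83 g
Tricine: 64.6 mmol/L × 179.2 g/mol × 1.92 L ÷ 1000 = 22.23 g
copper sulfate pentahydrate: 78.6 µmol/L × 249.69 g/mol × 1.92 L ÷ 1000 = 37.68 mg
phenol red: 30.4 mg/L × 1.92 L = 58.37 mg
L-asparagine: 1.55 g/L × 1.92 L = 2.98 g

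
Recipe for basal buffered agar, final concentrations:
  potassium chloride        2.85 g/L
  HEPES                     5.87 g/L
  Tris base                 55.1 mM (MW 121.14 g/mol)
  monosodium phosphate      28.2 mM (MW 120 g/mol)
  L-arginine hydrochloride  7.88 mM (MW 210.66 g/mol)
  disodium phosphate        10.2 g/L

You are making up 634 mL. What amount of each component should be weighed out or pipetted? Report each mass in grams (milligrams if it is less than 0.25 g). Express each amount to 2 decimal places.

Target volume = 634 mL = 0.634 L.
potassium chloride: 2.85 g/L × 0.634 L = 1.81 g
HEPES: 5.87 g/L × 0.634 L = 3.72 g
Tris base: 55.1 mmol/L × 121.14 g/mol × 0.634 L ÷ 1000 = 4.23 g
monosodium phosphate: 28.2 mmol/L × 120 g/mol × 0.634 L ÷ 1000 = 2.15 g
L-arginine hydrochloride: 7.88 mmol/L × 210.66 g/mol × 0.634 L ÷ 1000 = 1.05 g
disodium phosphate: 10.2 g/L × 0.634 L = 6.47 g

potassium chloride 1.81 g; HEPES 3.72 g; Tris base 4.23 g; monosodium phosphate 2.15 g; L-arginine hydrochloride 1.05 g; disodium phosphate 6.47 g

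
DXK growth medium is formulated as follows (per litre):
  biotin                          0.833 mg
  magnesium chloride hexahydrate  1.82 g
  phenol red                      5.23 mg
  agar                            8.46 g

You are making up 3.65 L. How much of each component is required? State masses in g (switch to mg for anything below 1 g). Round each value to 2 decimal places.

Scale factor = 3650 mL / 1000 mL = 3.65.
biotin: 0.833 mg × (3650 mL / 1000 mL) = 3.04 mg
magnesium chloride hexahydrate: 1.82 g × (3650 mL / 1000 mL) = 6.64 g
phenol red: 5.23 mg × (3650 mL / 1000 mL) = 19.09 mg
agar: 8.46 g × (3650 mL / 1000 mL) = 30.88 g

biotin 3.04 mg; magnesium chloride hexahydrate 6.64 g; phenol red 19.09 mg; agar 30.88 g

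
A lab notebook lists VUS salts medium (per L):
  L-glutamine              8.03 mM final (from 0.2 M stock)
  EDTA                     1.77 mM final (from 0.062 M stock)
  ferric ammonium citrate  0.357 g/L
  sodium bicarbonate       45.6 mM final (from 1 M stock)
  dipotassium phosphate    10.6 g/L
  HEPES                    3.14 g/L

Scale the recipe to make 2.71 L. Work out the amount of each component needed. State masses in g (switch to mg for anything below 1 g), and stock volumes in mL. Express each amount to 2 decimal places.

L-glutamine 108.81 mL; EDTA 77.37 mL; ferric ammonium citrate 967.47 mg; sodium bicarbonate 123.58 mL; dipotassium phosphate 28.73 g; HEPES 8.51 g

Scale factor relative to 1 L: 2.71.
L-glutamine: dilute stock: 8.03 mM × 2710 mL ÷ 200 mM = 108.81 mL
EDTA: C1V1 = C2V2 → 1.77 mM × 2710 mL ÷ 62 mM = 77.37 mL
ferric ammonium citrate: 0.357 g/L × 2.71 L = 0.96747 g = 967.47 mg
sodium bicarbonate: dilute stock: 45.6 mM × 2710 mL ÷ 1000 mM = 123.58 mL
dipotassium phosphate: 10.6 g/L × 2.71 L = 28.73 g
HEPES: 3.14 g/L × 2.71 L = 8.51 g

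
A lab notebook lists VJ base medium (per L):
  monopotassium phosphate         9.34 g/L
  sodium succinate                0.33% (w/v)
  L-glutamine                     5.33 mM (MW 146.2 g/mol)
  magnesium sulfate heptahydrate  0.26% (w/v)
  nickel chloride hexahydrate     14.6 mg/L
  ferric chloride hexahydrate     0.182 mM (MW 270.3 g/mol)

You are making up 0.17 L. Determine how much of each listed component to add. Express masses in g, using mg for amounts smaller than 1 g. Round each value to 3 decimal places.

monopotassium phosphate 1.588 g; sodium succinate 561.000 mg; L-glutamine 132.472 mg; magnesium sulfate heptahydrate 442.000 mg; nickel chloride hexahydrate 2.482 mg; ferric chloride hexahydrate 8.363 mg

Scale factor relative to 1 L: 0.17.
monopotassium phosphate: 9.34 g/L × 0.17 L = 1.588 g
sodium succinate: 0.33% w/v = 3.3 g/L → 3.3 × 0.17 L = 0.561 g = 561.000 mg
L-glutamine: 5.33 mmol/L × 146.2 mg/mmol × 0.17 L = 132.472 mg
magnesium sulfate heptahydrate: 0.26 g per 100 mL × 170 mL ÷ 100 = 0.442 g = 442.000 mg
nickel chloride hexahydrate: 14.6 mg/L × 0.17 L = 2.482 mg
ferric chloride hexahydrate: 0.182 mmol/L × 270.3 mg/mmol × 0.17 L = 8.363 mg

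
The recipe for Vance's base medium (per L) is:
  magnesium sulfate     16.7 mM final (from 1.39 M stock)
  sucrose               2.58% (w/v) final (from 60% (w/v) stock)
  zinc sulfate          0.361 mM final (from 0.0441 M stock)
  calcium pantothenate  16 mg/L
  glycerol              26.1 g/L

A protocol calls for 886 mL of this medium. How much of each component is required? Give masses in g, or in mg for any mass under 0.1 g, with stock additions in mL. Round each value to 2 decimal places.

magnesium sulfate 10.64 mL; sucrose 38.10 mL; zinc sulfate 7.25 mL; calcium pantothenate 14.18 mg; glycerol 23.12 g

Working volume: 886 mL = 0.886 L.
magnesium sulfate: V = C2·V2/C1 = 16.7 mM × 886 mL ÷ 1390 mM = 10.64 mL
sucrose: V = C2·V2/C1 = 2.58% ÷ 60% × 886 mL = 38.10 mL
zinc sulfate: C1V1 = C2V2 → 0.361 mM × 886 mL ÷ 44.1 mM = 7.25 mL
calcium pantothenate: 16 mg/L × 0.886 L = 14.18 mg
glycerol: 26.1 g/L × 0.886 L = 23.12 g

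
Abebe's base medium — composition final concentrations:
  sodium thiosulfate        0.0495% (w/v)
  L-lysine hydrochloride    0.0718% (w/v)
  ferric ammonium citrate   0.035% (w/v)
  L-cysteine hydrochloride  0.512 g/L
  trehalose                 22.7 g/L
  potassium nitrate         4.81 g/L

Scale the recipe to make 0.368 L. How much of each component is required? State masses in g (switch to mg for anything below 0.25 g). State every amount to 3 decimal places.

Scale factor relative to 1 L: 0.368.
sodium thiosulfate: 0.0495 g per 100 mL × 368 mL ÷ 100 = 0.18216 g = 182.160 mg
L-lysine hydrochloride: 0.0718 g per 100 mL × 368 mL ÷ 100 = 0.264 g
ferric ammonium citrate: 0.035% w/v = 0.35 g/L → 0.35 × 0.368 L = 0.1288 g = 128.800 mg
L-cysteine hydrochloride: 0.512 g/L × 0.368 L = 0.188416 g = 188.416 mg
trehalose: 22.7 g/L × 0.368 L = 8.354 g
potassium nitrate: 4.81 g/L × 0.368 L = 1.770 g

sodium thiosulfate 182.160 mg; L-lysine hydrochloride 0.264 g; ferric ammonium citrate 128.800 mg; L-cysteine hydrochloride 188.416 mg; trehalose 8.354 g; potassium nitrate 1.770 g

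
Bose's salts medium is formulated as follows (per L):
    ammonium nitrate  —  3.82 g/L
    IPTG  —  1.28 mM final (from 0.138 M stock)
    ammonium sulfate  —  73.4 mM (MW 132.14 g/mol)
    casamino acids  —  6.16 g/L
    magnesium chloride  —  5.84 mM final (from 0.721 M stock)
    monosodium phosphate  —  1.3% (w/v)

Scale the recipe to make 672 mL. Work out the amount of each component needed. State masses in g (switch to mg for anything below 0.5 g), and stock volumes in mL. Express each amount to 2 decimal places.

ammonium nitrate 2.57 g; IPTG 6.23 mL; ammonium sulfate 6.52 g; casamino acids 4.14 g; magnesium chloride 5.44 mL; monosodium phosphate 8.74 g

Target volume = 672 mL = 0.672 L.
ammonium nitrate: 3.82 g/L × 0.672 L = 2.57 g
IPTG: C1V1 = C2V2 → 1.28 mM × 672 mL ÷ 138 mM = 6.23 mL
ammonium sulfate: 73.4 mmol/L × 132.14 g/mol × 0.672 L ÷ 1000 = 6.52 g
casamino acids: 6.16 g/L × 0.672 L = 4.14 g
magnesium chloride: V = C2·V2/C1 = 5.84 mM × 672 mL ÷ 721 mM = 5.44 mL
monosodium phosphate: 1.3% w/v = 13 g/L → 13 × 0.672 L = 8.74 g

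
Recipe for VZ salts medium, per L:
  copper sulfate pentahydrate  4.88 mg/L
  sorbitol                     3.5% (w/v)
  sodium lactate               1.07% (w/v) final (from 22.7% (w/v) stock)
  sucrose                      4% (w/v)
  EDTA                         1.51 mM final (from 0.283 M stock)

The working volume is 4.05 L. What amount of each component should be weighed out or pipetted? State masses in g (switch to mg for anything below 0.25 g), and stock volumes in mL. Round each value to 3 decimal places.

copper sulfate pentahydrate 19.764 mg; sorbitol 141.750 g; sodium lactate 190.903 mL; sucrose 162.000 g; EDTA 21.610 mL

Working volume: 4.05 L.
copper sulfate pentahydrate: 4.88 mg/L × 4.05 L = 19.764 mg
sorbitol: 3.5% w/v = 35 g/L → 35 × 4.05 L = 141.750 g
sodium lactate: dilute stock: 1.07% ÷ 22.7% × 4050 mL = 190.903 mL
sucrose: 4% w/v = 40 g/L → 40 × 4.05 L = 162.000 g
EDTA: V = C2·V2/C1 = 1.51 mM × 4050 mL ÷ 283 mM = 21.610 mL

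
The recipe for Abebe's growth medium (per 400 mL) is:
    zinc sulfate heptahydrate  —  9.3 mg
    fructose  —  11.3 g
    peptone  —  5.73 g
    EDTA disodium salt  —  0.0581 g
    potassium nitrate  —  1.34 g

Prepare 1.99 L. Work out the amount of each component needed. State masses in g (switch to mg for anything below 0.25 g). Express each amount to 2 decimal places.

zinc sulfate heptahydrate 46.27 mg; fructose 56.22 g; peptone 28.51 g; EDTA disodium salt 0.29 g; potassium nitrate 6.67 g

Ratio of target to recipe volume: 1990 / 400 = 4.975.
zinc sulfate heptahydrate: 9.3 mg × (1990 mL / 400 mL) = 46.27 mg
fructose: 11.3 g × (1990 mL / 400 mL) = 56.22 g
peptone: 5.73 g × (1990 mL / 400 mL) = 28.51 g
EDTA disodium salt: 0.0581 g × (1990 mL / 400 mL) = 0.29 g
potassium nitrate: 1.34 g × (1990 mL / 400 mL) = 6.67 g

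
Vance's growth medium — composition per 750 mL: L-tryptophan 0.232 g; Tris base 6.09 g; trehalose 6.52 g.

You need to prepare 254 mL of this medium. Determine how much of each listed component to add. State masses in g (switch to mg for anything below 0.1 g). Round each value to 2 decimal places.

L-tryptophan 78.57 mg; Tris base 2.06 g; trehalose 2.21 g

Scale factor = 254 mL / 750 mL = 0.338667.
L-tryptophan: 0.232 g × (254 mL / 750 mL) = 0.0785707 g = 78.57 mg
Tris base: 6.09 g × (254 mL / 750 mL) = 2.06 g
trehalose: 6.52 g × (254 mL / 750 mL) = 2.21 g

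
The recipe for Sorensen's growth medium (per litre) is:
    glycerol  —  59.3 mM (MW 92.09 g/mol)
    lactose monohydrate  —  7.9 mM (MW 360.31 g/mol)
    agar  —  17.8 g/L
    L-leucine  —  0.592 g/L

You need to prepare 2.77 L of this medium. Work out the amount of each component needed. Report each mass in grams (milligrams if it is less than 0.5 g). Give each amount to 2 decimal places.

Working volume: 2.77 L.
glycerol: 59.3 mmol/L × 92.09 g/mol × 2.77 L ÷ 1000 = 15.13 g
lactose monohydrate: 7.9 mmol/L × 360.31 g/mol × 2.77 L ÷ 1000 = 7.88 g
agar: 17.8 g/L × 2.77 L = 49.31 g
L-leucine: 0.592 g/L × 2.77 L = 1.64 g

glycerol 15.13 g; lactose monohydrate 7.88 g; agar 49.31 g; L-leucine 1.64 g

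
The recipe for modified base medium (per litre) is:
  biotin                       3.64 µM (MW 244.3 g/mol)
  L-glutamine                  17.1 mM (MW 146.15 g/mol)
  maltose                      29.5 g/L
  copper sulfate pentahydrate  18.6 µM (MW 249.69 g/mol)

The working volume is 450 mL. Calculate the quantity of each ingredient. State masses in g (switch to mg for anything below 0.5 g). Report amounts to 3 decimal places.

Target volume = 450 mL = 0.45 L.
biotin: 3.64 µmol/L × 244.3 g/mol × 0.45 L ÷ 1000 = 0.400 mg
L-glutamine: 17.1 mmol/L × 146.15 g/mol × 0.45 L ÷ 1000 = 1.125 g
maltose: 29.5 g/L × 0.45 L = 13.275 g
copper sulfate pentahydrate: 18.6 µmol/L × 249.69 g/mol × 0.45 L ÷ 1000 = 2.090 mg

biotin 0.400 mg; L-glutamine 1.125 g; maltose 13.275 g; copper sulfate pentahydrate 2.090 mg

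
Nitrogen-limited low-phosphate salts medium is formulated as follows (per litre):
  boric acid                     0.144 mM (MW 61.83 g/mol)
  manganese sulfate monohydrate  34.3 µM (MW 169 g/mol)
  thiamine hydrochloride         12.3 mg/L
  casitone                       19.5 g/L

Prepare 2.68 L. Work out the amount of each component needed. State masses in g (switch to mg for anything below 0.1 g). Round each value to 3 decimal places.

Scale factor relative to 1 L: 2.68.
boric acid: 0.144 mmol/L × 61.83 mg/mmol × 2.68 L = 23.861 mg
manganese sulfate monohydrate: 34.3 µmol/L × 169 g/mol × 2.68 L ÷ 1000 = 15.535 mg
thiamine hydrochloride: 12.3 mg/L × 2.68 L = 32.964 mg
casitone: 19.5 g/L × 2.68 L = 52.260 g

boric acid 23.861 mg; manganese sulfate monohydrate 15.535 mg; thiamine hydrochloride 32.964 mg; casitone 52.260 g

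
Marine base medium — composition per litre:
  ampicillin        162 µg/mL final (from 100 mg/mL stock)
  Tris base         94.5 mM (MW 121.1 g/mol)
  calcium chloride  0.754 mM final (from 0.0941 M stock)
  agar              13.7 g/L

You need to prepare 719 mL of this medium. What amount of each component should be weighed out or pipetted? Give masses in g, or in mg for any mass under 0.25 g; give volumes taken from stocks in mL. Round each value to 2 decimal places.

Working volume: 719 mL = 0.719 L.
ampicillin: dilute stock: 162 µg/mL × 719 mL ÷ 100000 µg/mL = 1.16 mL
Tris base: 94.5 mmol/L × 121.1 g/mol × 0.719 L ÷ 1000 = 8.23 g
calcium chloride: C1V1 = C2V2 → 0.754 mM × 719 mL ÷ 94.1 mM = 5.76 mL
agar: 13.7 g/L × 0.719 L = 9.85 g

ampicillin 1.16 mL; Tris base 8.23 g; calcium chloride 5.76 mL; agar 9.85 g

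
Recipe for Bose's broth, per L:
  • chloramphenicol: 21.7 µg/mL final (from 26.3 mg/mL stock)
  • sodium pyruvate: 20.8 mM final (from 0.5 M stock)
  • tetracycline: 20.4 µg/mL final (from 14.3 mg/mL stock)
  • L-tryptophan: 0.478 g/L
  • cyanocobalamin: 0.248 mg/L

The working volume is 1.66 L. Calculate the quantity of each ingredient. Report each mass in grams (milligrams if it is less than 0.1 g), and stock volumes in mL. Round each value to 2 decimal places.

Scale factor relative to 1 L: 1.66.
chloramphenicol: dilute stock: 21.7 µg/mL × 1660 mL ÷ 26300 µg/mL = 1.37 mL
sodium pyruvate: V = C2·V2/C1 = 20.8 mM × 1660 mL ÷ 500 mM = 69.06 mL
tetracycline: dilute stock: 20.4 µg/mL × 1660 mL ÷ 14300 µg/mL = 2.37 mL
L-tryptophan: 0.478 g/L × 1.66 L = 0.79 g
cyanocobalamin: 0.248 mg/L × 1.66 L = 0.41 mg

chloramphenicol 1.37 mL; sodium pyruvate 69.06 mL; tetracycline 2.37 mL; L-tryptophan 0.79 g; cyanocobalamin 0.41 mg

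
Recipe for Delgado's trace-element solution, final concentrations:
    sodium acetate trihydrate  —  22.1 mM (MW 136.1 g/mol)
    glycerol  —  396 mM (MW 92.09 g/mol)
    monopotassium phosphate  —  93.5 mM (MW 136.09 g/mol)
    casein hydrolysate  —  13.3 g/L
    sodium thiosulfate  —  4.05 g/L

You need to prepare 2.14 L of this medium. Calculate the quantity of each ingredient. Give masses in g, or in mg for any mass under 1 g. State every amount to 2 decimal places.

sodium acetate trihydrate 6.44 g; glycerol 78.04 g; monopotassium phosphate 27.23 g; casein hydrolysate 28.46 g; sodium thiosulfate 8.67 g

Scale factor relative to 1 L: 2.14.
sodium acetate trihydrate: 22.1 mmol/L × 136.1 g/mol × 2.14 L ÷ 1000 = 6.44 g
glycerol: 396 mmol/L × 92.09 g/mol × 2.14 L ÷ 1000 = 78.04 g
monopotassium phosphate: 93.5 mmol/L × 136.09 g/mol × 2.14 L ÷ 1000 = 27.23 g
casein hydrolysate: 13.3 g/L × 2.14 L = 28.46 g
sodium thiosulfate: 4.05 g/L × 2.14 L = 8.67 g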